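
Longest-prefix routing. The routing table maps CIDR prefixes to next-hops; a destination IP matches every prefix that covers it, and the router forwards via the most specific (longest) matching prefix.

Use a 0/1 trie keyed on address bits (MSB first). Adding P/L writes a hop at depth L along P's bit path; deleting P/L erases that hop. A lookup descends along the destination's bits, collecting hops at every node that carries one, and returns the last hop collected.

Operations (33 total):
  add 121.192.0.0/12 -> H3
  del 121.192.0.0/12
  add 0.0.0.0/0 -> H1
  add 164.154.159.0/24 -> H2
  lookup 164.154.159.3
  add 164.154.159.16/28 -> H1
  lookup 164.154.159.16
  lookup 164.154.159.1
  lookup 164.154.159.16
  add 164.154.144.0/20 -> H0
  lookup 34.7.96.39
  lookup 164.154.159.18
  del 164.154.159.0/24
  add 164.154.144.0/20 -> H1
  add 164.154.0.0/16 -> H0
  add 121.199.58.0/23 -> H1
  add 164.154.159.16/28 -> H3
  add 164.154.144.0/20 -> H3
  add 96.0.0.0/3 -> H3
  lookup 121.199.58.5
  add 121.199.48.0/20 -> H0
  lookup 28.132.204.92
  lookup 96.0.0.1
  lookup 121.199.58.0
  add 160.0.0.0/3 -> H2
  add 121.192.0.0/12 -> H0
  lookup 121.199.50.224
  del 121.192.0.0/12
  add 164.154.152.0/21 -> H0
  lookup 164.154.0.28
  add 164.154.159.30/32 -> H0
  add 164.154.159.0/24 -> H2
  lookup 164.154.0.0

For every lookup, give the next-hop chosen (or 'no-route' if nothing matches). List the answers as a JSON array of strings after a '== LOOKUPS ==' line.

Process each operation:
  + 121.192.0.0/12 (H3) depth=12
  del 121.192.0.0/12 (clear depth 12)
  + 0.0.0.0/0 (H1) depth=0
  + 164.154.159.0/24 (H2) depth=24
  lookup 164.154.159.3: bits 101001001001101010011111 walk d0:H1→d1:-→d2:-→d3:-→d4:-→d5:-→d6:-→d7:-→d8:-→d9:-→d10:-→d11:-→d12:-→d13:-→d14:-→d15:-→d16:-→d17:-→d18:-→d19:-→d20:-→d21:-→d22:-→d23:-→d24:H2 -> H2
  + 164.154.159.16/28 (H1) depth=28
  lookup 164.154.159.16: bits 1010010010011010100111110001 walk d0:H1→d1:-→d2:-→d3:-→d4:-→d5:-→d6:-→d7:-→d8:-→d9:-→d10:-→d11:-→d12:-→d13:-→d14:-→d15:-→d16:-→d17:-→d18:-→d19:-→d20:-→d21:-→d22:-→d23:-→d24:H2→d25:-→d26:-→d27:-→d28:H1 -> H1
  lookup 164.154.159.1: bits 101001001001101010011111000 walk d0:H1→d1:-→d2:-→d3:-→d4:-→d5:-→d6:-→d7:-→d8:-→d9:-→d10:-→d11:-→d12:-→d13:-→d14:-→d15:-→d16:-→d17:-→d18:-→d19:-→d20:-→d21:-→d22:-→d23:-→d24:H2→d25:-→d26:-→d27:- -> H2
  lookup 164.154.159.16: bits 1010010010011010100111110001 walk d0:H1→d1:-→d2:-→d3:-→d4:-→d5:-→d6:-→d7:-→d8:-→d9:-→d10:-→d11:-→d12:-→d13:-→d14:-→d15:-→d16:-→d17:-→d18:-→d19:-→d20:-→d21:-→d22:-→d23:-→d24:H2→d25:-→d26:-→d27:-→d28:H1 -> H1
  + 164.154.144.0/20 (H0) depth=20
  lookup 34.7.96.39: bits 0 walk d0:H1→d1:- -> H1
  lookup 164.154.159.18: bits 1010010010011010100111110001 walk d0:H1→d1:-→d2:-→d3:-→d4:-→d5:-→d6:-→d7:-→d8:-→d9:-→d10:-→d11:-→d12:-→d13:-→d14:-→d15:-→d16:-→d17:-→d18:-→d19:-→d20:H0→d21:-→d22:-→d23:-→d24:H2→d25:-→d26:-→d27:-→d28:H1 -> H1
  del 164.154.159.0/24 (clear depth 24)
  + 164.154.144.0/20 (H1) depth=20
  + 164.154.0.0/16 (H0) depth=16
  + 121.199.58.0/23 (H1) depth=23
  + 164.154.159.16/28 (H3) depth=28
  + 164.154.144.0/20 (H3) depth=20
  + 96.0.0.0/3 (H3) depth=3
  lookup 121.199.58.5: bits 01111001110001110011101 walk d0:H1→d1:-→d2:-→d3:H3→d4:-→d5:-→d6:-→d7:-→d8:-→d9:-→d10:-→d11:-→d12:-→d13:-→d14:-→d15:-→d16:-→d17:-→d18:-→d19:-→d20:-→d21:-→d22:-→d23:H1 -> H1
  + 121.199.48.0/20 (H0) depth=20
  lookup 28.132.204.92: bits 0 walk d0:H1→d1:- -> H1
  lookup 96.0.0.1: bits 011 walk d0:H1→d1:-→d2:-→d3:H3 -> H3
  lookup 121.199.58.0: bits 01111001110001110011101 walk d0:H1→d1:-→d2:-→d3:H3→d4:-→d5:-→d6:-→d7:-→d8:-→d9:-→d10:-→d11:-→d12:-→d13:-→d14:-→d15:-→d16:-→d17:-→d18:-→d19:-→d20:H0→d21:-→d22:-→d23:H1 -> H1
  + 160.0.0.0/3 (H2) depth=3
  + 121.192.0.0/12 (H0) depth=12
  lookup 121.199.50.224: bits 01111001110001110011 walk d0:H1→d1:-→d2:-→d3:H3→d4:-→d5:-→d6:-→d7:-→d8:-→d9:-→d10:-→d11:-→d12:H0→d13:-→d14:-→d15:-→d16:-→d17:-→d18:-→d19:-→d20:H0 -> H0
  del 121.192.0.0/12 (clear depth 12)
  + 164.154.152.0/21 (H0) depth=21
  lookup 164.154.0.28: bits 1010010010011010 walk d0:H1→d1:-→d2:-→d3:H2→d4:-→d5:-→d6:-→d7:-→d8:-→d9:-→d10:-→d11:-→d12:-→d13:-→d14:-→d15:-→d16:H0 -> H0
  + 164.154.159.30/32 (H0) depth=32
  + 164.154.159.0/24 (H2) depth=24
  lookup 164.154.0.0: bits 1010010010011010 walk d0:H1→d1:-→d2:-→d3:H2→d4:-→d5:-→d6:-→d7:-→d8:-→d9:-→d10:-→d11:-→d12:-→d13:-→d14:-→d15:-→d16:H0 -> H0

== LOOKUPS ==
["H2","H1","H2","H1","H1","H1","H1","H1","H3","H1","H0","H0","H0"]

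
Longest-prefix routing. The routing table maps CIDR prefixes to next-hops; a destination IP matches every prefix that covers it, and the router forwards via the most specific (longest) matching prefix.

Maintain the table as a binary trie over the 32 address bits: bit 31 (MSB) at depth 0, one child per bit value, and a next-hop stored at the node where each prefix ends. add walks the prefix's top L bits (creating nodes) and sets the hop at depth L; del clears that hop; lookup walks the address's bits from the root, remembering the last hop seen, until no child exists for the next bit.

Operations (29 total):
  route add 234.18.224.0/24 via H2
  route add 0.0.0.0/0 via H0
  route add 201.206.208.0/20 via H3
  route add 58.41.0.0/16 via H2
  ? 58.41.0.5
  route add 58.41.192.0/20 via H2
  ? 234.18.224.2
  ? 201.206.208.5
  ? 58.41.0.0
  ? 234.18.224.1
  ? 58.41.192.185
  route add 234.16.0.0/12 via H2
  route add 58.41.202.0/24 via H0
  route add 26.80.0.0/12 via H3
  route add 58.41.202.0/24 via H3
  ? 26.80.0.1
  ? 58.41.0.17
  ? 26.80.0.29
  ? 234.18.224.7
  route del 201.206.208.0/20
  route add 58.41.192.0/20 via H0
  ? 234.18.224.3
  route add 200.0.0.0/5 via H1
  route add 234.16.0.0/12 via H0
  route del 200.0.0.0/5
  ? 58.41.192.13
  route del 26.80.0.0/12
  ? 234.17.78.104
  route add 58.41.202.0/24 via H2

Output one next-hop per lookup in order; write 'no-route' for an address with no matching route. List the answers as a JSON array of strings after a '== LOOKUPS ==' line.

Apply in order:
  add 234.18.224.0/24 -> H2 at depth 24
  add 0.0.0.0/0 -> H0 at depth 0
  add 201.206.208.0/20 -> H3 at depth 20
  add 58.41.0.0/16 -> H2 at depth 16
  ? 58.41.0.5  path d0:H0→d1:-→d2:-→d3:-→d4:-→d5:-→d6:-→d7:-→d8:-→d9:-→d10:-→d11:-→d12:-→d13:-→d14:-→d15:-→d16:H2  best=H2
  add 58.41.192.0/20 -> H2 at depth 20
  ? 234.18.224.2  path d0:H0→d1:-→d2:-→d3:-→d4:-→d5:-→d6:-→d7:-→d8:-→d9:-→d10:-→d11:-→d12:-→d13:-→d14:-→d15:-→d16:-→d17:-→d18:-→d19:-→d20:-→d21:-→d22:-→d23:-→d24:H2  best=H2
  ? 201.206.208.5  path d0:H0→d1:-→d2:-→d3:-→d4:-→d5:-→d6:-→d7:-→d8:-→d9:-→d10:-→d11:-→d12:-→d13:-→d14:-→d15:-→d16:-→d17:-→d18:-→d19:-→d20:H3  best=H3
  ? 58.41.0.0  path d0:H0→d1:-→d2:-→d3:-→d4:-→d5:-→d6:-→d7:-→d8:-→d9:-→d10:-→d11:-→d12:-→d13:-→d14:-→d15:-→d16:H2  best=H2
  ? 234.18.224.1  path d0:H0→d1:-→d2:-→d3:-→d4:-→d5:-→d6:-→d7:-→d8:-→d9:-→d10:-→d11:-→d12:-→d13:-→d14:-→d15:-→d16:-→d17:-→d18:-→d19:-→d20:-→d21:-→d22:-→d23:-→d24:H2  best=H2
  ? 58.41.192.185  path d0:H0→d1:-→d2:-→d3:-→d4:-→d5:-→d6:-→d7:-→d8:-→d9:-→d10:-→d11:-→d12:-→d13:-→d14:-→d15:-→d16:H2→d17:-→d18:-→d19:-→d20:H2  best=H2
  add 234.16.0.0/12 -> H2 at depth 12
  add 58.41.202.0/24 -> H0 at depth 24
  add 26.80.0.0/12 -> H3 at depth 12
  add 58.41.202.0/24 -> H3 at depth 24
  ? 26.80.0.1  path d0:H0→d1:-→d2:-→d3:-→d4:-→d5:-→d6:-→d7:-→d8:-→d9:-→d10:-→d11:-→d12:H3  best=H3
  ? 58.41.0.17  path d0:H0→d1:-→d2:-→d3:-→d4:-→d5:-→d6:-→d7:-→d8:-→d9:-→d10:-→d11:-→d12:-→d13:-→d14:-→d15:-→d16:H2  best=H2
  ? 26.80.0.29  path d0:H0→d1:-→d2:-→d3:-→d4:-→d5:-→d6:-→d7:-→d8:-→d9:-→d10:-→d11:-→d12:H3  best=H3
  ? 234.18.224.7  path d0:H0→d1:-→d2:-→d3:-→d4:-→d5:-→d6:-→d7:-→d8:-→d9:-→d10:-→d11:-→d12:H2→d13:-→d14:-→d15:-→d16:-→d17:-→d18:-→d19:-→d20:-→d21:-→d22:-→d23:-→d24:H2  best=H2
  - 201.206.208.0/20 clear@20
  add 58.41.192.0/20 -> H0 at depth 20
  ? 234.18.224.3  path d0:H0→d1:-→d2:-→d3:-→d4:-→d5:-→d6:-→d7:-→d8:-→d9:-→d10:-→d11:-→d12:H2→d13:-→d14:-→d15:-→d16:-→d17:-→d18:-→d19:-→d20:-→d21:-→d22:-→d23:-→d24:H2  best=H2
  add 200.0.0.0/5 -> H1 at depth 5
  add 234.16.0.0/12 -> H0 at depth 12
  - 200.0.0.0/5 clear@5
  ? 58.41.192.13  path d0:H0→d1:-→d2:-→d3:-→d4:-→d5:-→d6:-→d7:-→d8:-→d9:-→d10:-→d11:-→d12:-→d13:-→d14:-→d15:-→d16:H2→d17:-→d18:-→d19:-→d20:H0  best=H0
  - 26.80.0.0/12 clear@12
  ? 234.17.78.104  path d0:H0→d1:-→d2:-→d3:-→d4:-→d5:-→d6:-→d7:-→d8:-→d9:-→d10:-→d11:-→d12:H0→d13:-→d14:-  best=H0
  add 58.41.202.0/24 -> H2 at depth 24

== LOOKUPS ==
["H2","H2","H3","H2","H2","H2","H3","H2","H3","H2","H2","H0","H0"]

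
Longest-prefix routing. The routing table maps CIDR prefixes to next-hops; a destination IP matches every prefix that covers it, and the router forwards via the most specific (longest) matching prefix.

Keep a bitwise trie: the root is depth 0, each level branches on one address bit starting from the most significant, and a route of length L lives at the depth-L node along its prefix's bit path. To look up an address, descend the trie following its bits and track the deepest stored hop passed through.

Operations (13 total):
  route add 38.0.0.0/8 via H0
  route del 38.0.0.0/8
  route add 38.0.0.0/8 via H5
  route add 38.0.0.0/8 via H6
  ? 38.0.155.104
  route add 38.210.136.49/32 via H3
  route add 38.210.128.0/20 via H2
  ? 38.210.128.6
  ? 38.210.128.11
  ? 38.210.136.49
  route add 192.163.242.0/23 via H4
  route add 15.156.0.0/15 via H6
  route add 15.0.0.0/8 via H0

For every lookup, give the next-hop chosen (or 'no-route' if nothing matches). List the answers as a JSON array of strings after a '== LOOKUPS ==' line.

Process each operation:
  + 38.0.0.0/8 (H0) depth=8
  - 38.0.0.0/8 clear@8
  + 38.0.0.0/8 (H5) depth=8
  + 38.0.0.0/8 (H6) depth=8
  ? 38.0.155.104  path d0:-→d1:-→d2:-→d3:-→d4:-→d5:-→d6:-→d7:-→d8:H6  best=H6
  + 38.210.136.49/32 (H3) depth=32
  + 38.210.128.0/20 (H2) depth=20
  ? 38.210.128.6  path d0:-→d1:-→d2:-→d3:-→d4:-→d5:-→d6:-→d7:-→d8:H6→d9:-→d10:-→d11:-→d12:-→d13:-→d14:-→d15:-→d16:-→d17:-→d18:-→d19:-→d20:H2  best=H2
  ? 38.210.128.11  path d0:-→d1:-→d2:-→d3:-→d4:-→d5:-→d6:-→d7:-→d8:H6→d9:-→d10:-→d11:-→d12:-→d13:-→d14:-→d15:-→d16:-→d17:-→d18:-→d19:-→d20:H2  best=H2
  ? 38.210.136.49  path d0:-→d1:-→d2:-→d3:-→d4:-→d5:-→d6:-→d7:-→d8:H6→d9:-→d10:-→d11:-→d12:-→d13:-→d14:-→d15:-→d16:-→d17:-→d18:-→d19:-→d20:H2→d21:-→d22:-→d23:-→d24:-→d25:-→d26:-→d27:-→d28:-→d29:-→d30:-→d31:-→d32:H3  best=H3
  + 192.163.242.0/23 (H4) depth=23
  + 15.156.0.0/15 (H6) depth=15
  + 15.0.0.0/8 (H0) depth=8

== LOOKUPS ==
["H6","H2","H2","H3"]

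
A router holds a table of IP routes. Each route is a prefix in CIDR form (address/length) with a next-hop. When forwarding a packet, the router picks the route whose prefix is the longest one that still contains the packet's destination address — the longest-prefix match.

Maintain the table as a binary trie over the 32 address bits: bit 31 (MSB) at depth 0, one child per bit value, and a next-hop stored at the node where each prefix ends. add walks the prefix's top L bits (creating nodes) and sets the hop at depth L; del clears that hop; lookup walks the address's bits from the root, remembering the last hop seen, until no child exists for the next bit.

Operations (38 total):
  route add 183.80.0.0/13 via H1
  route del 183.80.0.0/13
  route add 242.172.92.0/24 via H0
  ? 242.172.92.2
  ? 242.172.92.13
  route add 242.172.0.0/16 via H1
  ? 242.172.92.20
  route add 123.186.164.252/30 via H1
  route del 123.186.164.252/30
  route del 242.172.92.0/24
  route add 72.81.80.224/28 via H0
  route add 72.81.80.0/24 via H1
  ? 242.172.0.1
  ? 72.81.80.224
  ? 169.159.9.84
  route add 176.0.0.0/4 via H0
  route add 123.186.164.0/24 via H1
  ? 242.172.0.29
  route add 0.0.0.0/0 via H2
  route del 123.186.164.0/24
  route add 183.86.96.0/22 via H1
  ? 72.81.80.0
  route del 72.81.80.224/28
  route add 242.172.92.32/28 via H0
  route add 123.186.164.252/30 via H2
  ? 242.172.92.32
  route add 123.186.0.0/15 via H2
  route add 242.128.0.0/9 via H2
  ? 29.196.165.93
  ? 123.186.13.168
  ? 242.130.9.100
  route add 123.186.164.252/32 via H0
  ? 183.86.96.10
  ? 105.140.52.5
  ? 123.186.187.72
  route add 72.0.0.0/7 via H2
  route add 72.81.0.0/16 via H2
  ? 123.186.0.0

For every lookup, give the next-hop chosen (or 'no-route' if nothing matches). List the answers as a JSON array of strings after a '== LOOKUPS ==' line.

Process each operation:
  + 183.80.0.0/13 (H1) depth=13
  del 183.80.0.0/13 (clear depth 13)
  + 242.172.92.0/24 (H0) depth=24
  lookup 242.172.92.2: bits 111100101010110001011100 walk d0:-→d1:-→d2:-→d3:-→d4:-→d5:-→d6:-→d7:-→d8:-→d9:-→d10:-→d11:-→d12:-→d13:-→d14:-→d15:-→d16:-→d17:-→d18:-→d19:-→d20:-→d21:-→d22:-→d23:-→d24:H0 -> H0
  lookup 242.172.92.13: bits 111100101010110001011100 walk d0:-→d1:-→d2:-→d3:-→d4:-→d5:-→d6:-→d7:-→d8:-→d9:-→d10:-→d11:-→d12:-→d13:-→d14:-→d15:-→d16:-→d17:-→d18:-→d19:-→d20:-→d21:-→d22:-→d23:-→d24:H0 -> H0
  + 242.172.0.0/16 (H1) depth=16
  lookup 242.172.92.20: bits 111100101010110001011100 walk d0:-→d1:-→d2:-→d3:-→d4:-→d5:-→d6:-→d7:-→d8:-→d9:-→d10:-→d11:-→d12:-→d13:-→d14:-→d15:-→d16:H1→d17:-→d18:-→d19:-→d20:-→d21:-→d22:-→d23:-→d24:H0 -> H0
  + 123.186.164.252/30 (H1) depth=30
  del 123.186.164.252/30 (clear depth 30)
  del 242.172.92.0/24 (clear depth 24)
  + 72.81.80.224/28 (H0) depth=28
  + 72.81.80.0/24 (H1) depth=24
  lookup 242.172.0.1: bits 11110010101011000 walk d0:-→d1:-→d2:-→d3:-→d4:-→d5:-→d6:-→d7:-→d8:-→d9:-→d10:-→d11:-→d12:-→d13:-→d14:-→d15:-→d16:H1→d17:- -> H1
  lookup 72.81.80.224: bits 0100100001010001010100001110 walk d0:-→d1:-→d2:-→d3:-→d4:-→d5:-→d6:-→d7:-→d8:-→d9:-→d10:-→d11:-→d12:-→d13:-→d14:-→d15:-→d16:-→d17:-→d18:-→d19:-→d20:-→d21:-→d22:-→d23:-→d24:H1→d25:-→d26:-→d27:-→d28:H0 -> H0
  lookup 169.159.9.84: bits 101 walk d0:-→d1:-→d2:-→d3:- -> no-route
  + 176.0.0.0/4 (H0) depth=4
  + 123.186.164.0/24 (H1) depth=24
  lookup 242.172.0.29: bits 11110010101011000 walk d0:-→d1:-→d2:-→d3:-→d4:-→d5:-→d6:-→d7:-→d8:-→d9:-→d10:-→d11:-→d12:-→d13:-→d14:-→d15:-→d16:H1→d17:- -> H1
  + 0.0.0.0/0 (H2) depth=0
  del 123.186.164.0/24 (clear depth 24)
  + 183.86.96.0/22 (H1) depth=22
  lookup 72.81.80.0: bits 010010000101000101010000 walk d0:H2→d1:-→d2:-→d3:-→d4:-→d5:-→d6:-→d7:-→d8:-→d9:-→d10:-→d11:-→d12:-→d13:-→d14:-→d15:-→d16:-→d17:-→d18:-→d19:-→d20:-→d21:-→d22:-→d23:-→d24:H1 -> H1
  del 72.81.80.224/28 (clear depth 28)
  + 242.172.92.32/28 (H0) depth=28
  + 123.186.164.252/30 (H2) depth=30
  lookup 242.172.92.32: bits 1111001010101100010111000010 walk d0:H2→d1:-→d2:-→d3:-→d4:-→d5:-→d6:-→d7:-→d8:-→d9:-→d10:-→d11:-→d12:-→d13:-→d14:-→d15:-→d16:H1→d17:-→d18:-→d19:-→d20:-→d21:-→d22:-→d23:-→d24:-→d25:-→d26:-→d27:-→d28:H0 -> H0
  + 123.186.0.0/15 (H2) depth=15
  + 242.128.0.0/9 (H2) depth=9
  lookup 29.196.165.93: bits 0 walk d0:H2→d1:- -> H2
  lookup 123.186.13.168: bits 0111101110111010 walk d0:H2→d1:-→d2:-→d3:-→d4:-→d5:-→d6:-→d7:-→d8:-→d9:-→d10:-→d11:-→d12:-→d13:-→d14:-→d15:H2→d16:- -> H2
  lookup 242.130.9.100: bits 1111001010 walk d0:H2→d1:-→d2:-→d3:-→d4:-→d5:-→d6:-→d7:-→d8:-→d9:H2→d10:- -> H2
  + 123.186.164.252/32 (H0) depth=32
  lookup 183.86.96.10: bits 1011011101010110011000 walk d0:H2→d1:-→d2:-→d3:-→d4:H0→d5:-→d6:-→d7:-→d8:-→d9:-→d10:-→d11:-→d12:-→d13:-→d14:-→d15:-→d16:-→d17:-→d18:-→d19:-→d20:-→d21:-→d22:H1 -> H1
  lookup 105.140.52.5: bits 011 walk d0:H2→d1:-→d2:-→d3:- -> H2
  lookup 123.186.187.72: bits 0111101110111010101 walk d0:H2→d1:-→d2:-→d3:-→d4:-→d5:-→d6:-→d7:-→d8:-→d9:-→d10:-→d11:-→d12:-→d13:-→d14:-→d15:H2→d16:-→d17:-→d18:-→d19:- -> H2
  + 72.0.0.0/7 (H2) depth=7
  + 72.81.0.0/16 (H2) depth=16
  lookup 123.186.0.0: bits 0111101110111010 walk d0:H2→d1:-→d2:-→d3:-→d4:-→d5:-→d6:-→d7:-→d8:-→d9:-→d10:-→d11:-→d12:-→d13:-→d14:-→d15:H2→d16:- -> H2

== LOOKUPS ==
["H0","H0","H0","H1","H0","no-route","H1","H1","H0","H2","H2","H2","H1","H2","H2","H2"]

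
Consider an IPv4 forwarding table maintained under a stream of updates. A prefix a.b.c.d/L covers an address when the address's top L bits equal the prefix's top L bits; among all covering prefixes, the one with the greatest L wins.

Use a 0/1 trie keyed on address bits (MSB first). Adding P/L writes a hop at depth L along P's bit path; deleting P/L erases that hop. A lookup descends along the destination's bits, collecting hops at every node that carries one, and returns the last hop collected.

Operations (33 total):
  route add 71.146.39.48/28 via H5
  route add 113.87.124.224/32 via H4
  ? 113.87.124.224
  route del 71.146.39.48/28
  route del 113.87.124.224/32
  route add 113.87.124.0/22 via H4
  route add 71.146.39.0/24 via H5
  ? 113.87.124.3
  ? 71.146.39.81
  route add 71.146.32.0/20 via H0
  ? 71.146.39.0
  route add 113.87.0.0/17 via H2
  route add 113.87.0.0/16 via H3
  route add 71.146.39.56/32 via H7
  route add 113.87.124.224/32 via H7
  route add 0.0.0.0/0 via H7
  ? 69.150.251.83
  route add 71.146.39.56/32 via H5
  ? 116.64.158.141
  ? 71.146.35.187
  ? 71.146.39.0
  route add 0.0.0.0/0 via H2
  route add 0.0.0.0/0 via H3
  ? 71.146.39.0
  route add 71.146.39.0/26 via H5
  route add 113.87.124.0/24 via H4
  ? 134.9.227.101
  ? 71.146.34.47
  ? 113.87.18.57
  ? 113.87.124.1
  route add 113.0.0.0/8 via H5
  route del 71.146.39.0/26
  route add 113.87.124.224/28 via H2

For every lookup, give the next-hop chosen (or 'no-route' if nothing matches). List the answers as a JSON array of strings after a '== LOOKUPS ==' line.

Process each operation:
  + 71.146.39.48/28 (H5) depth=28
  + 113.87.124.224/32 (H4) depth=32
  ? 113.87.124.224  path d0:-→d1:-→d2:-→d3:-→d4:-→d5:-→d6:-→d7:-→d8:-→d9:-→d10:-→d11:-→d12:-→d13:-→d14:-→d15:-→d16:-→d17:-→d18:-→d19:-→d20:-→d21:-→d22:-→d23:-→d24:-→d25:-→d26:-→d27:-→d28:-→d29:-→d30:-→d31:-→d32:H4  best=H4
  - 71.146.39.48/28 clear@28
  - 113.87.124.224/32 clear@32
  + 113.87.124.0/22 (H4) depth=22
  + 71.146.39.0/24 (H5) depth=24
  ? 113.87.124.3  path d0:-→d1:-→d2:-→d3:-→d4:-→d5:-→d6:-→d7:-→d8:-→d9:-→d10:-→d11:-→d12:-→d13:-→d14:-→d15:-→d16:-→d17:-→d18:-→d19:-→d20:-→d21:-→d22:H4→d23:-→d24:-  best=H4
  ? 71.146.39.81  path d0:-→d1:-→d2:-→d3:-→d4:-→d5:-→d6:-→d7:-→d8:-→d9:-→d10:-→d11:-→d12:-→d13:-→d14:-→d15:-→d16:-→d17:-→d18:-→d19:-→d20:-→d21:-→d22:-→d23:-→d24:H5→d25:-  best=H5
  + 71.146.32.0/20 (H0) depth=20
  ? 71.146.39.0  path d0:-→d1:-→d2:-→d3:-→d4:-→d5:-→d6:-→d7:-→d8:-→d9:-→d10:-→d11:-→d12:-→d13:-→d14:-→d15:-→d16:-→d17:-→d18:-→d19:-→d20:H0→d21:-→d22:-→d23:-→d24:H5→d25:-→d26:-  best=H5
  + 113.87.0.0/17 (H2) depth=17
  + 113.87.0.0/16 (H3) depth=16
  + 71.146.39.56/32 (H7) depth=32
  + 113.87.124.224/32 (H7) depth=32
  + 0.0.0.0/0 (H7) depth=0
  ? 69.150.251.83  path d0:H7→d1:-→d2:-→d3:-→d4:-→d5:-→d6:-  best=H7
  + 71.146.39.56/32 (H5) depth=32
  ? 116.64.158.141  path d0:H7→d1:-→d2:-→d3:-→d4:-→d5:-  best=H7
  ? 71.146.35.187  path d0:H7→d1:-→d2:-→d3:-→d4:-→d5:-→d6:-→d7:-→d8:-→d9:-→d10:-→d11:-→d12:-→d13:-→d14:-→d15:-→d16:-→d17:-→d18:-→d19:-→d20:H0→d21:-  best=H0
  ? 71.146.39.0  path d0:H7→d1:-→d2:-→d3:-→d4:-→d5:-→d6:-→d7:-→d8:-→d9:-→d10:-→d11:-→d12:-→d13:-→d14:-→d15:-→d16:-→d17:-→d18:-→d19:-→d20:H0→d21:-→d22:-→d23:-→d24:H5→d25:-→d26:-  best=H5
  + 0.0.0.0/0 (H2) depth=0
  + 0.0.0.0/0 (H3) depth=0
  ? 71.146.39.0  path d0:H3→d1:-→d2:-→d3:-→d4:-→d5:-→d6:-→d7:-→d8:-→d9:-→d10:-→d11:-→d12:-→d13:-→d14:-→d15:-→d16:-→d17:-→d18:-→d19:-→d20:H0→d21:-→d22:-→d23:-→d24:H5→d25:-→d26:-  best=H5
  + 71.146.39.0/26 (H5) depth=26
  + 113.87.124.0/24 (H4) depth=24
  ? 134.9.227.101  path d0:H3  best=H3
  ? 71.146.34.47  path d0:H3→d1:-→d2:-→d3:-→d4:-→d5:-→d6:-→d7:-→d8:-→d9:-→d10:-→d11:-→d12:-→d13:-→d14:-→d15:-→d16:-→d17:-→d18:-→d19:-→d20:H0→d21:-  best=H0
  ? 113.87.18.57  path d0:H3→d1:-→d2:-→d3:-→d4:-→d5:-→d6:-→d7:-→d8:-→d9:-→d10:-→d11:-→d12:-→d13:-→d14:-→d15:-→d16:H3→d17:H2  best=H2
  ? 113.87.124.1  path d0:H3→d1:-→d2:-→d3:-→d4:-→d5:-→d6:-→d7:-→d8:-→d9:-→d10:-→d11:-→d12:-→d13:-→d14:-→d15:-→d16:H3→d17:H2→d18:-→d19:-→d20:-→d21:-→d22:H4→d23:-→d24:H4  best=H4
  + 113.0.0.0/8 (H5) depth=8
  - 71.146.39.0/26 clear@26
  + 113.87.124.224/28 (H2) depth=28

== LOOKUPS ==
["H4","H4","H5","H5","H7","H7","H0","H5","H5","H3","H0","H2","H4"]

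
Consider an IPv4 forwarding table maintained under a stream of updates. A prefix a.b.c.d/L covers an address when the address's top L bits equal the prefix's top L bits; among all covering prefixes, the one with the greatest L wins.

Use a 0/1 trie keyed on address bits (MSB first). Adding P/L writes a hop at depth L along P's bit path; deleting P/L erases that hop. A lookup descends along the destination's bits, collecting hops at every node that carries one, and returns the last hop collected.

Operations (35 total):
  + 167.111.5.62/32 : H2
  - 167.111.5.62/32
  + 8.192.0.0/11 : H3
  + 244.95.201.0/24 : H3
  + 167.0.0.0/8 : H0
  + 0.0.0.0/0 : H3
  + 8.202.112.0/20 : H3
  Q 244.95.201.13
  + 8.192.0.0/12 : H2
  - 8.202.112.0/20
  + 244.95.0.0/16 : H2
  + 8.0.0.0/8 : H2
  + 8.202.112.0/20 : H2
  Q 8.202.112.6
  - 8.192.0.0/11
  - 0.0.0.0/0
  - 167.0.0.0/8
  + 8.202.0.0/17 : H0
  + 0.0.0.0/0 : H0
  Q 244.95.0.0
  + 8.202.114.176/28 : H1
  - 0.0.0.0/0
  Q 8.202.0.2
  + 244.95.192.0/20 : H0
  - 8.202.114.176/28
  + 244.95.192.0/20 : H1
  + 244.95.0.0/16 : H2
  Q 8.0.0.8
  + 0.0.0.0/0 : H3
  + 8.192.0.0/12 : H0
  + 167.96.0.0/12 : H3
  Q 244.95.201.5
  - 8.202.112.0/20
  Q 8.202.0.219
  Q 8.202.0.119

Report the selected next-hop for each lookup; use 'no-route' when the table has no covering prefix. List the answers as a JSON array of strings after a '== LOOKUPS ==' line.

Apply in order:
  + 167.111.5.62/32 (H2) depth=32
  - 167.111.5.62/32 clear@32
  + 8.192.0.0/11 (H3) depth=11
  + 244.95.201.0/24 (H3) depth=24
  + 167.0.0.0/8 (H0) depth=8
  + 0.0.0.0/0 (H3) depth=0
  + 8.202.112.0/20 (H3) depth=20
  Q 244.95.201.13: descend 111101000101111111001001 ; hops seen [H3,H3] ; pick H3
  + 8.192.0.0/12 (H2) depth=12
  - 8.202.112.0/20 clear@20
  + 244.95.0.0/16 (H2) depth=16
  + 8.0.0.0/8 (H2) depth=8
  + 8.202.112.0/20 (H2) depth=20
  Q 8.202.112.6: descend 00001000110010100111 ; hops seen [H3,H2,H3,H2,H2] ; pick H2
  - 8.192.0.0/11 clear@11
  - 0.0.0.0/0 clear@0
  - 167.0.0.0/8 clear@8
  + 8.202.0.0/17 (H0) depth=17
  + 0.0.0.0/0 (H0) depth=0
  Q 244.95.0.0: descend 1111010001011111 ; hops seen [H0,H2] ; pick H2
  + 8.202.114.176/28 (H1) depth=28
  - 0.0.0.0/0 clear@0
  Q 8.202.0.2: descend 00001000110010100 ; hops seen [H2,H2,H0] ; pick H0
  + 244.95.192.0/20 (H0) depth=20
  - 8.202.114.176/28 clear@28
  + 244.95.192.0/20 (H1) depth=20
  + 244.95.0.0/16 (H2) depth=16
  Q 8.0.0.8: descend 00001000 ; hops seen [H2] ; pick H2
  + 0.0.0.0/0 (H3) depth=0
  + 8.192.0.0/12 (H0) depth=12
  + 167.96.0.0/12 (H3) depth=12
  Q 244.95.201.5: descend 111101000101111111001001 ; hops seen [H3,H2,H1,H3] ; pick H3
  - 8.202.112.0/20 clear@20
  Q 8.202.0.219: descend 00001000110010100 ; hops seen [H3,H2,H0,H0] ; pick H0
  Q 8.202.0.119: descend 00001000110010100 ; hops seen [H3,H2,H0,H0] ; pick H0

== LOOKUPS ==
["H3","H2","H2","H0","H2","H3","H0","H0"]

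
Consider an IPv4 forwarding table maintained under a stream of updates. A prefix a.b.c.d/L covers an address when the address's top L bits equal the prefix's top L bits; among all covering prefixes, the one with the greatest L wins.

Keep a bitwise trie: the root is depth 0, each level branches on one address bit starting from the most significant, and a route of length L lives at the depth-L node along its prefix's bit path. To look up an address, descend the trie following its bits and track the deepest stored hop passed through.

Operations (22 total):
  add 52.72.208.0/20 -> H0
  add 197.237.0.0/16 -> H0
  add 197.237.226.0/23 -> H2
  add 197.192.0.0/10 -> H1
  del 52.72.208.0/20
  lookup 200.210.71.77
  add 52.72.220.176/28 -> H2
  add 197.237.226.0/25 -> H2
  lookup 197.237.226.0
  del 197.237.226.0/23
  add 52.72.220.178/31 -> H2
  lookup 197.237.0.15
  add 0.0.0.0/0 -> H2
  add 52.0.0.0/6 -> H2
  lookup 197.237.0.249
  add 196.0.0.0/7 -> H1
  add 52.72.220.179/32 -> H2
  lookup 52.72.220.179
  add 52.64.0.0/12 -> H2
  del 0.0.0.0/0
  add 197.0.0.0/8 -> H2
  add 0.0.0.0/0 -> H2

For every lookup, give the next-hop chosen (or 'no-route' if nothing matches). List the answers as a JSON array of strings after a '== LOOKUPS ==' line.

Trace:
  add 52.72.208.0/20 -> H0 at depth 20
  add 197.237.0.0/16 -> H0 at depth 16
  add 197.237.226.0/23 -> H2 at depth 23
  add 197.192.0.0/10 -> H1 at depth 10
  del 52.72.208.0/20 (clear depth 20)
  Q 200.210.71.77: descend 1100 ; hops seen [∅] ; pick no-route
  add 52.72.220.176/28 -> H2 at depth 28
  add 197.237.226.0/25 -> H2 at depth 25
  Q 197.237.226.0: descend 1100010111101101111000100 ; hops seen [H1,H0,H2,H2] ; pick H2
  del 197.237.226.0/23 (clear depth 23)
  add 52.72.220.178/31 -> H2 at depth 31
  Q 197.237.0.15: descend 1100010111101101 ; hops seen [H1,H0] ; pick H0
  add 0.0.0.0/0 -> H2 at depth 0
  add 52.0.0.0/6 -> H2 at depth 6
  Q 197.237.0.249: descend 1100010111101101 ; hops seen [H2,H1,H0] ; pick H0
  add 196.0.0.0/7 -> H1 at depth 7
  add 52.72.220.179/32 -> H2 at depth 32
  Q 52.72.220.179: descend 00110100010010001101110010110011 ; hops seen [H2,H2,H2,H2,H2] ; pick H2
  add 52.64.0.0/12 -> H2 at depth 12
  del 0.0.0.0/0 (clear depth 0)
  add 197.0.0.0/8 -> H2 at depth 8
  add 0.0.0.0/0 -> H2 at depth 0

== LOOKUPS ==
["no-route","H2","H0","H0","H2"]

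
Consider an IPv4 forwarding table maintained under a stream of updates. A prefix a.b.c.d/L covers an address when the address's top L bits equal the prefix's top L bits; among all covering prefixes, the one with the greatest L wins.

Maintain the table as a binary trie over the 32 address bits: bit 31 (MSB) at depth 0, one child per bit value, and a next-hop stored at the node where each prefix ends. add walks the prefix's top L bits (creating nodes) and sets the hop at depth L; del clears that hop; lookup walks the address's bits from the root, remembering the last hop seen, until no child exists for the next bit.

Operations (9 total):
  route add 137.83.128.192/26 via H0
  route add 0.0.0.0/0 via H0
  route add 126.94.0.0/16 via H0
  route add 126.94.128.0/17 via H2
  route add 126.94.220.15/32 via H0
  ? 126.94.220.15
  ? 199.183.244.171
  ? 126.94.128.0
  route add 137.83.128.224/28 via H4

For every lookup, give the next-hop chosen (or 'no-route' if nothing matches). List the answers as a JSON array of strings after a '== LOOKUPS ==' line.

Process each operation:
  add 137.83.128.192/26 -> H0 at depth 26
  add 0.0.0.0/0 -> H0 at depth 0
  add 126.94.0.0/16 -> H0 at depth 16
  add 126.94.128.0/17 -> H2 at depth 17
  add 126.94.220.15/32 -> H0 at depth 32
  lookup 126.94.220.15: bits 01111110010111101101110000001111 walk d0:H0→d1:-→d2:-→d3:-→d4:-→d5:-→d6:-→d7:-→d8:-→d9:-→d10:-→d11:-→d12:-→d13:-→d14:-→d15:-→d16:H0→d17:H2→d18:-→d19:-→d20:-→d21:-→d22:-→d23:-→d24:-→d25:-→d26:-→d27:-→d28:-→d29:-→d30:-→d31:-→d32:H0 -> H0
  lookup 199.183.244.171: bits 1 walk d0:H0→d1:- -> H0
  lookup 126.94.128.0: bits 01111110010111101 walk d0:H0→d1:-→d2:-→d3:-→d4:-→d5:-→d6:-→d7:-→d8:-→d9:-→d10:-→d11:-→d12:-→d13:-→d14:-→d15:-→d16:H0→d17:H2 -> H2
  add 137.83.128.224/28 -> H4 at depth 28

== LOOKUPS ==
["H0","H0","H2"]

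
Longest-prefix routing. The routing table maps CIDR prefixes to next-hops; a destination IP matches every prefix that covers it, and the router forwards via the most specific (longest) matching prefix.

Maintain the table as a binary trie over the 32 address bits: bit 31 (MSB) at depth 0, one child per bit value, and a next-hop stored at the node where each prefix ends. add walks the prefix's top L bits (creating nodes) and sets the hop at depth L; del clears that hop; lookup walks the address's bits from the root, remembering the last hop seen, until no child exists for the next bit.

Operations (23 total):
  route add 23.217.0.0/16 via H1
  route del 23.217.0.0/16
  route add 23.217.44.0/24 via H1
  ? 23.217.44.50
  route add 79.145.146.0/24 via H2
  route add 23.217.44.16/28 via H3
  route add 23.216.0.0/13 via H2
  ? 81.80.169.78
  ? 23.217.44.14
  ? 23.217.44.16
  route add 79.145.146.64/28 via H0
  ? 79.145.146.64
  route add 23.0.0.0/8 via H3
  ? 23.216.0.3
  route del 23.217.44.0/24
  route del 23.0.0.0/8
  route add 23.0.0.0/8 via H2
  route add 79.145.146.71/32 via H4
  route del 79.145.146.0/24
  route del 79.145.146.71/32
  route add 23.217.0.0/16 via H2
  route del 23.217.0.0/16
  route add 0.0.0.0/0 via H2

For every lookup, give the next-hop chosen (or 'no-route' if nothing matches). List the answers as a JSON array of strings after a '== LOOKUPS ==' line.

Process each operation:
  + 23.217.0.0/16 (H1) depth=16
  del 23.217.0.0/16 (clear depth 16)
  + 23.217.44.0/24 (H1) depth=24
  ? 23.217.44.50  path d0:-→d1:-→d2:-→d3:-→d4:-→d5:-→d6:-→d7:-→d8:-→d9:-→d10:-→d11:-→d12:-→d13:-→d14:-→d15:-→d16:-→d17:-→d18:-→d19:-→d20:-→d21:-→d22:-→d23:-→d24:H1  best=H1
  + 79.145.146.0/24 (H2) depth=24
  + 23.217.44.16/28 (H3) depth=28
  + 23.216.0.0/13 (H2) depth=13
  ? 81.80.169.78  path d0:-→d1:-→d2:-→d3:-  best=no-route
  ? 23.217.44.14  path d0:-→d1:-→d2:-→d3:-→d4:-→d5:-→d6:-→d7:-→d8:-→d9:-→d10:-→d11:-→d12:-→d13:H2→d14:-→d15:-→d16:-→d17:-→d18:-→d19:-→d20:-→d21:-→d22:-→d23:-→d24:H1→d25:-→d26:-→d27:-  best=H1
  ? 23.217.44.16  path d0:-→d1:-→d2:-→d3:-→d4:-→d5:-→d6:-→d7:-→d8:-→d9:-→d10:-→d11:-→d12:-→d13:H2→d14:-→d15:-→d16:-→d17:-→d18:-→d19:-→d20:-→d21:-→d22:-→d23:-→d24:H1→d25:-→d26:-→d27:-→d28:H3  best=H3
  + 79.145.146.64/28 (H0) depth=28
  ? 79.145.146.64  path d0:-→d1:-→d2:-→d3:-→d4:-→d5:-→d6:-→d7:-→d8:-→d9:-→d10:-→d11:-→d12:-→d13:-→d14:-→d15:-→d16:-→d17:-→d18:-→d19:-→d20:-→d21:-→d22:-→d23:-→d24:H2→d25:-→d26:-→d27:-→d28:H0  best=H0
  + 23.0.0.0/8 (H3) depth=8
  ? 23.216.0.3  path d0:-→d1:-→d2:-→d3:-→d4:-→d5:-→d6:-→d7:-→d8:H3→d9:-→d10:-→d11:-→d12:-→d13:H2→d14:-→d15:-  best=H2
  del 23.217.44.0/24 (clear depth 24)
  del 23.0.0.0/8 (clear depth 8)
  + 23.0.0.0/8 (H2) depth=8
  + 79.145.146.71/32 (H4) depth=32
  del 79.145.146.0/24 (clear depth 24)
  del 79.145.146.71/32 (clear depth 32)
  + 23.217.0.0/16 (H2) depth=16
  del 23.217.0.0/16 (clear depth 16)
  + 0.0.0.0/0 (H2) depth=0

== LOOKUPS ==
["H1","no-route","H1","H3","H0","H2"]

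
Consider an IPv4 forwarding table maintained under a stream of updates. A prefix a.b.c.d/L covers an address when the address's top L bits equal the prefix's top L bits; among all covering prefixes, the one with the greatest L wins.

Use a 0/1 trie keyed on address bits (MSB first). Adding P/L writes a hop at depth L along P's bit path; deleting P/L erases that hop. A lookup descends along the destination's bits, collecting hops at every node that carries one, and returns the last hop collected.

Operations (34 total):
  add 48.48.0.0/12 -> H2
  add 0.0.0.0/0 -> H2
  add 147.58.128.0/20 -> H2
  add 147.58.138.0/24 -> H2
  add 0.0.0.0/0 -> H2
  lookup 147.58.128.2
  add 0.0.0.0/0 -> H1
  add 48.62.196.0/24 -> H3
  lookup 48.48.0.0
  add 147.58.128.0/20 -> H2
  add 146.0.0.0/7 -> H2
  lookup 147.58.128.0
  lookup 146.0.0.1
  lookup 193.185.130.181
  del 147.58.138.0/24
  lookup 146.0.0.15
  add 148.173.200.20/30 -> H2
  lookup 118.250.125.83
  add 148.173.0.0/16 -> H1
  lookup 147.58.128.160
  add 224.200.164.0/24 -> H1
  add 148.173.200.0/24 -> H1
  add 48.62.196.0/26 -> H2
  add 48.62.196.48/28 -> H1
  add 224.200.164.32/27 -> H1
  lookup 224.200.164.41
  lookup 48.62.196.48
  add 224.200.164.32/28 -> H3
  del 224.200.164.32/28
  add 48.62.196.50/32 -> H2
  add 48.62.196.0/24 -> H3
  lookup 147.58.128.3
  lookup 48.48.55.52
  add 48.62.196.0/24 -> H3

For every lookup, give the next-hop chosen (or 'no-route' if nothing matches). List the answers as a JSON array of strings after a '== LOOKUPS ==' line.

Process each operation:
  + 48.48.0.0/12 (H2) depth=12
  + 0.0.0.0/0 (H2) depth=0
  + 147.58.128.0/20 (H2) depth=20
  + 147.58.138.0/24 (H2) depth=24
  + 0.0.0.0/0 (H2) depth=0
  ? 147.58.128.2  path d0:H2→d1:-→d2:-→d3:-→d4:-→d5:-→d6:-→d7:-→d8:-→d9:-→d10:-→d11:-→d12:-→d13:-→d14:-→d15:-→d16:-→d17:-→d18:-→d19:-→d20:H2  best=H2
  + 0.0.0.0/0 (H1) depth=0
  + 48.62.196.0/24 (H3) depth=24
  ? 48.48.0.0  path d0:H1→d1:-→d2:-→d3:-→d4:-→d5:-→d6:-→d7:-→d8:-→d9:-→d10:-→d11:-→d12:H2  best=H2
  + 147.58.128.0/20 (H2) depth=20
  + 146.0.0.0/7 (H2) depth=7
  ? 147.58.128.0  path d0:H1→d1:-→d2:-→d3:-→d4:-→d5:-→d6:-→d7:H2→d8:-→d9:-→d10:-→d11:-→d12:-→d13:-→d14:-→d15:-→d16:-→d17:-→d18:-→d19:-→d20:H2  best=H2
  ? 146.0.0.1  path d0:H1→d1:-→d2:-→d3:-→d4:-→d5:-→d6:-→d7:H2  best=H2
  ? 193.185.130.181  path d0:H1→d1:-  best=H1
  del 147.58.138.0/24 (clear depth 24)
  ? 146.0.0.15  path d0:H1→d1:-→d2:-→d3:-→d4:-→d5:-→d6:-→d7:H2  best=H2
  + 148.173.200.20/30 (H2) depth=30
  ? 118.250.125.83  path d0:H1→d1:-  best=H1
  + 148.173.0.0/16 (H1) depth=16
  ? 147.58.128.160  path d0:H1→d1:-→d2:-→d3:-→d4:-→d5:-→d6:-→d7:H2→d8:-→d9:-→d10:-→d11:-→d12:-→d13:-→d14:-→d15:-→d16:-→d17:-→d18:-→d19:-→d20:H2  best=H2
  + 224.200.164.0/24 (H1) depth=24
  + 148.173.200.0/24 (H1) depth=24
  + 48.62.196.0/26 (H2) depth=26
  + 48.62.196.48/28 (H1) depth=28
  + 224.200.164.32/27 (H1) depth=27
  ? 224.200.164.41  path d0:H1→d1:-→d2:-→d3:-→d4:-→d5:-→d6:-→d7:-→d8:-→d9:-→d10:-→d11:-→d12:-→d13:-→d14:-→d15:-→d16:-→d17:-→d18:-→d19:-→d20:-→d21:-→d22:-→d23:-→d24:H1→d25:-→d26:-→d27:H1  best=H1
  ? 48.62.196.48  path d0:H1→d1:-→d2:-→d3:-→d4:-→d5:-→d6:-→d7:-→d8:-→d9:-→d10:-→d11:-→d12:H2→d13:-→d14:-→d15:-→d16:-→d17:-→d18:-→d19:-→d20:-→d21:-→d22:-→d23:-→d24:H3→d25:-→d26:H2→d27:-→d28:H1  best=H1
  + 224.200.164.32/28 (H3) depth=28
  del 224.200.164.32/28 (clear depth 28)
  + 48.62.196.50/32 (H2) depth=32
  + 48.62.196.0/24 (H3) depth=24
  ? 147.58.128.3  path d0:H1→d1:-→d2:-→d3:-→d4:-→d5:-→d6:-→d7:H2→d8:-→d9:-→d10:-→d11:-→d12:-→d13:-→d14:-→d15:-→d16:-→d17:-→d18:-→d19:-→d20:H2  best=H2
  ? 48.48.55.52  path d0:H1→d1:-→d2:-→d3:-→d4:-→d5:-→d6:-→d7:-→d8:-→d9:-→d10:-→d11:-→d12:H2  best=H2
  + 48.62.196.0/24 (H3) depth=24

== LOOKUPS ==
["H2","H2","H2","H2","H1","H2","H1","H2","H1","H1","H2","H2"]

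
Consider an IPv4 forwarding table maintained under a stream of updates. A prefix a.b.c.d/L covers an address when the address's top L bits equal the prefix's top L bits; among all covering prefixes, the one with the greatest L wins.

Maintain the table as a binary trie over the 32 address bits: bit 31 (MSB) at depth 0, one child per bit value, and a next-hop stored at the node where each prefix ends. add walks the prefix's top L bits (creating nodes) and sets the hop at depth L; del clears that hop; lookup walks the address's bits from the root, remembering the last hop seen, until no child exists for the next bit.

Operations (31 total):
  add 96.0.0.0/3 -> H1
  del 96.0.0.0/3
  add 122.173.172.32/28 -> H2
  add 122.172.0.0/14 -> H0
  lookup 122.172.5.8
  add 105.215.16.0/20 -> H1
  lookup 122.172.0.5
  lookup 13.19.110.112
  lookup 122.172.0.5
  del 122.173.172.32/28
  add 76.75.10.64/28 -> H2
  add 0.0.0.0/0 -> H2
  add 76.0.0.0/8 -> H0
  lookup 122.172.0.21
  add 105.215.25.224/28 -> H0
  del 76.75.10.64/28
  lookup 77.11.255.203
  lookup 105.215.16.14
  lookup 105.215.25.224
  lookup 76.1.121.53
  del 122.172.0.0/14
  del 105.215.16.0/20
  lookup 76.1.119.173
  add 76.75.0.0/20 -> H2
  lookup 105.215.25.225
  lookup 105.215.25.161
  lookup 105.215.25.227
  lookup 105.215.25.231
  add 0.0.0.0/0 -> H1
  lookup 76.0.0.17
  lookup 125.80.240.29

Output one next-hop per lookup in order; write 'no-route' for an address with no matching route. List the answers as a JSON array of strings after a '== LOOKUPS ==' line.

Apply in order:
  + 96.0.0.0/3 (H1) depth=3
  del 96.0.0.0/3 (clear depth 3)
  + 122.173.172.32/28 (H2) depth=28
  + 122.172.0.0/14 (H0) depth=14
  ? 122.172.5.8  path d0:-→d1:-→d2:-→d3:-→d4:-→d5:-→d6:-→d7:-→d8:-→d9:-→d10:-→d11:-→d12:-→d13:-→d14:H0→d15:-  best=H0
  + 105.215.16.0/20 (H1) depth=20
  ? 122.172.0.5  path d0:-→d1:-→d2:-→d3:-→d4:-→d5:-→d6:-→d7:-→d8:-→d9:-→d10:-→d11:-→d12:-→d13:-→d14:H0→d15:-  best=H0
  ? 13.19.110.112  path d0:-→d1:-  best=no-route
  ? 122.172.0.5  path d0:-→d1:-→d2:-→d3:-→d4:-→d5:-→d6:-→d7:-→d8:-→d9:-→d10:-→d11:-→d12:-→d13:-→d14:H0→d15:-  best=H0
  del 122.173.172.32/28 (clear depth 28)
  + 76.75.10.64/28 (H2) depth=28
  + 0.0.0.0/0 (H2) depth=0
  + 76.0.0.0/8 (H0) depth=8
  ? 122.172.0.21  path d0:H2→d1:-→d2:-→d3:-→d4:-→d5:-→d6:-→d7:-→d8:-→d9:-→d10:-→d11:-→d12:-→d13:-→d14:H0→d15:-  best=H0
  + 105.215.25.224/28 (H0) depth=28
  del 76.75.10.64/28 (clear depth 28)
  ? 77.11.255.203  path d0:H2→d1:-→d2:-→d3:-→d4:-→d5:-→d6:-→d7:-  best=H2
  ? 105.215.16.14  path d0:H2→d1:-→d2:-→d3:-→d4:-→d5:-→d6:-→d7:-→d8:-→d9:-→d10:-→d11:-→d12:-→d13:-→d14:-→d15:-→d16:-→d17:-→d18:-→d19:-→d20:H1  best=H1
  ? 105.215.25.224  path d0:H2→d1:-→d2:-→d3:-→d4:-→d5:-→d6:-→d7:-→d8:-→d9:-→d10:-→d11:-→d12:-→d13:-→d14:-→d15:-→d16:-→d17:-→d18:-→d19:-→d20:H1→d21:-→d22:-→d23:-→d24:-→d25:-→d26:-→d27:-→d28:H0  best=H0
  ? 76.1.121.53  path d0:H2→d1:-→d2:-→d3:-→d4:-→d5:-→d6:-→d7:-→d8:H0→d9:-  best=H0
  del 122.172.0.0/14 (clear depth 14)
  del 105.215.16.0/20 (clear depth 20)
  ? 76.1.119.173  path d0:H2→d1:-→d2:-→d3:-→d4:-→d5:-→d6:-→d7:-→d8:H0→d9:-  best=H0
  + 76.75.0.0/20 (H2) depth=20
  ? 105.215.25.225  path d0:H2→d1:-→d2:-→d3:-→d4:-→d5:-→d6:-→d7:-→d8:-→d9:-→d10:-→d11:-→d12:-→d13:-→d14:-→d15:-→d16:-→d17:-→d18:-→d19:-→d20:-→d21:-→d22:-→d23:-→d24:-→d25:-→d26:-→d27:-→d28:H0  best=H0
  ? 105.215.25.161  path d0:H2→d1:-→d2:-→d3:-→d4:-→d5:-→d6:-→d7:-→d8:-→d9:-→d10:-→d11:-→d12:-→d13:-→d14:-→d15:-→d16:-→d17:-→d18:-→d19:-→d20:-→d21:-→d22:-→d23:-→d24:-→d25:-  best=H2
  ? 105.215.25.227  path d0:H2→d1:-→d2:-→d3:-→d4:-→d5:-→d6:-→d7:-→d8:-→d9:-→d10:-→d11:-→d12:-→d13:-→d14:-→d15:-→d16:-→d17:-→d18:-→d19:-→d20:-→d21:-→d22:-→d23:-→d24:-→d25:-→d26:-→d27:-→d28:H0  best=H0
  ? 105.215.25.231  path d0:H2→d1:-→d2:-→d3:-→d4:-→d5:-→d6:-→d7:-→d8:-→d9:-→d10:-→d11:-→d12:-→d13:-→d14:-→d15:-→d16:-→d17:-→d18:-→d19:-→d20:-→d21:-→d22:-→d23:-→d24:-→d25:-→d26:-→d27:-→d28:H0  best=H0
  + 0.0.0.0/0 (H1) depth=0
  ? 76.0.0.17  path d0:H1→d1:-→d2:-→d3:-→d4:-→d5:-→d6:-→d7:-→d8:H0→d9:-  best=H0
  ? 125.80.240.29  path d0:H1→d1:-→d2:-→d3:-→d4:-→d5:-  best=H1

== LOOKUPS ==
["H0","H0","no-route","H0","H0","H2","H1","H0","H0","H0","H0","H2","H0","H0","H0","H1"]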